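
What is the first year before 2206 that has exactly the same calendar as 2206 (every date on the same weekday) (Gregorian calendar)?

Two years share a calendar iff Jan 1 falls on the same weekday and both are leap or both are common. 2206: Jan 1 is Wednesday, common year.
2205: Jan 1 Tuesday, common
2204: Jan 1 Sunday, leap
2203: Jan 1 Saturday, common
2202: Jan 1 Friday, common
2201: Jan 1 Thursday, common
2200: Jan 1 Wednesday, common
2200 matches on both conditions.

2200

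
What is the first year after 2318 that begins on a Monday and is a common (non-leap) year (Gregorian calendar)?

Jan 1 advances by 2 weekdays after a leap year and by 1 after a common year.
2318: Jan 1 is Tuesday.
2319: Wednesday
2320: Thursday (leap)
2321: Saturday
2322: Sunday
2323: Monday
2323 begins on a Monday and is a common year.

2323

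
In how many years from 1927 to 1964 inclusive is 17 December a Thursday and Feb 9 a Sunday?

2

Check each year's weekday for 17 December and Feb 9:
  1927: Sat/Wed  1928: Mon/Thu  1929: Tue/Sat  1930: Wed/Sun  1931: Thu/Mon  1932: Sat/Tue  1933: Sun/Thu  1934: Mon/Fri  1935: Tue/Sat  1936: Thu/Sun ✓  1937: Fri/Tue  1938: Sat/Wed  1939: Sun/Thu  1940: Tue/Fri  …(10 more)…  1951: Mon/Fri  1952: Wed/Sat  1953: Thu/Mon  1954: Fri/Tue  1955: Sat/Wed  1956: Mon/Thu  1957: Tue/Sat  1958: Wed/Sun  1959: Thu/Mon  1960: Sat/Tue  1961: Sun/Thu  1962: Mon/Fri  1963: Tue/Sat  1964: Thu/Sun ✓
Both conditions hold in: 1936, 1964 — 2.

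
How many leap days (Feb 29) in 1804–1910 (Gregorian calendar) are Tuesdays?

3

Leap years in 1804–1910: 26 of them.
Feb 29 weekday advances by 5 (mod 7) from one leap year to the next four years later (or differs when a century non-leap intervenes).
Leap-day weekdays: 1804:Wed 1808:Mon 1812:Sat 1816:Thu 1820:Tue✓ 1824:Sun 1828:Fri 1832:Wed 1836:Mon 1840:Sat 1844:Thu 1848:Tue✓ 1852:Sun 1856:Fri 1860:Wed 1864:Mon 1868:Sat 1872:Thu 1876:Tue✓ 1880:Sun 1884:Fri 1888:Wed 1892:Mon 1896:Sat 1904:Mon 1908:Sat
Tuesday: 1820, 1848, 1876 → 3.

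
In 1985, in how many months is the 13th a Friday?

2

Check the 13th of each month of 1985: Jan 13: Sun, Feb 13: Wed, Mar 13: Wed, Apr 13: Sat, May 13: Mon, Jun 13: Thu, Jul 13: Sat, Aug 13: Tue, Sep 13: Fri, Oct 13: Sun, Nov 13: Wed, Dec 13: Fri.
Friday occurs in September, December — 2 months.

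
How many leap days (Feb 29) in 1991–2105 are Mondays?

Leap years in 1991–2105: 28 of them.
Feb 29 weekday advances by 5 (mod 7) from one leap year to the next four years later (or differs when a century non-leap intervenes).
Leap-day weekdays: 1992:Sat 1996:Thu 2000:Tue 2004:Sun 2008:Fri 2012:Wed 2016:Mon✓ 2020:Sat 2024:Thu 2028:Tue 2032:Sun 2036:Fri 2040:Wed 2044:Mon✓ 2048:Sat 2052:Thu 2056:Tue 2060:Sun 2064:Fri 2068:Wed 2072:Mon✓ 2076:Sat 2080:Thu 2084:Tue 2088:Sun 2092:Fri 2096:Wed 2104:Fri
Monday: 2016, 2044, 2072 → 3.

3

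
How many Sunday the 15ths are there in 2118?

1

Check the 15th of each month of 2118: Jan 15: Sat, Feb 15: Tue, Mar 15: Tue, Apr 15: Fri, May 15: Sun, Jun 15: Wed, Jul 15: Fri, Aug 15: Mon, Sep 15: Thu, Oct 15: Sat, Nov 15: Tue, Dec 15: Thu.
Sunday occurs in May — 1 month.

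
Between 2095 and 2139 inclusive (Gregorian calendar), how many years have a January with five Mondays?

January has 31 days; it has five Mondays when Monday falls among the first (month-length − 28) days — i.e. when January 1 is one of Monday/Sunday/Saturday.
January 1 by year: 2095:Sat✓ 2096:Sun✓ 2097:Tue 2098:Wed 2099:Thu 2100:Fri 2101:Sat✓ 2102:Sun✓ 2103:Mon✓ 2104:Tue 2105:Thu 2106:Fri 2107:Sat✓ 2108:Sun✓ 2109:Tue …(15 more)… 2125:Mon✓ 2126:Tue 2127:Wed 2128:Thu 2129:Sat✓ 2130:Sun✓ 2131:Mon✓ 2132:Tue 2133:Thu 2134:Fri 2135:Sat✓ 2136:Sun✓ 2137:Tue 2138:Wed 2139:Thu
Years with five Mondays: 2095, 2096, 2101, 2102, 2103, 2107, 2108, 2113, 2114, 2118, 2119, 2120, 2124, 2125, 2129, 2130, 2131, 2135, 2136 → 19.

19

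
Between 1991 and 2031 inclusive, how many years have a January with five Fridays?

18

January has 31 days; it has five Fridays when Friday falls among the first (month-length − 28) days — i.e. when January 1 is one of Friday/Thursday/Wednesday.
January 1 by year: 1991:Tue 1992:Wed✓ 1993:Fri✓ 1994:Sat 1995:Sun 1996:Mon 1997:Wed✓ 1998:Thu✓ 1999:Fri✓ 2000:Sat 2001:Mon 2002:Tue 2003:Wed✓ 2004:Thu✓ 2005:Sat …(11 more)… 2017:Sun 2018:Mon 2019:Tue 2020:Wed✓ 2021:Fri✓ 2022:Sat 2023:Sun 2024:Mon 2025:Wed✓ 2026:Thu✓ 2027:Fri✓ 2028:Sat 2029:Mon 2030:Tue 2031:Wed✓
Years with five Fridays: 1992, 1993, 1997, 1998, 1999, 2003, 2004, 2009, 2010, 2014, 2015, 2016, 2020, 2021, 2025, 2026, 2027, 2031 → 18.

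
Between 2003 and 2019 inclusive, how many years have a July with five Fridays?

July has 31 days; it has five Fridays when Friday falls among the first (month-length − 28) days — i.e. when July 1 is one of Friday/Thursday/Wednesday.
July 1 by year: 2003:Tue 2004:Thu✓ 2005:Fri✓ 2006:Sat 2007:Sun 2008:Tue 2009:Wed✓ 2010:Thu✓ 2011:Fri✓ 2012:Sun 2013:Mon 2014:Tue 2015:Wed✓ 2016:Fri✓ 2017:Sat 2018:Sun 2019:Mon
Years with five Fridays: 2004, 2005, 2009, 2010, 2011, 2015, 2016 → 7.

7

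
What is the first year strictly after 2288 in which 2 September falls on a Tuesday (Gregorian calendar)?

From one year to the next, a fixed date's weekday advances by 1, or by 2 when a Feb 29 lies between the two dates.
2288: September 2 is Sunday.
2289: Monday (+1)
2290: Tuesday (+1)
2 September falls on a Tuesday in 2290.

2290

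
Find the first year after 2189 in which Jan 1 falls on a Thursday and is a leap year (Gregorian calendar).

Jan 1 advances by 2 weekdays after a leap year and by 1 after a common year.
2189: Jan 1 is Thursday.
2190: Friday
2191: Saturday
2192: Sunday (leap)
2193: Tuesday
2194: Wednesday
2195: Thursday
2196: Friday (leap)
2197: Sunday
2198: Monday
2199: Tuesday
2200: Wednesday
2201: Thursday
2202: Friday
2203: Saturday
2204: Sunday (leap)
2205: Tuesday
2206: Wednesday
2207: Thursday
2208: Friday (leap)
2209: Sunday
2210: Monday
2211: Tuesday
2212: Wednesday (leap)
2213: Friday
2214: Saturday
2215: Sunday
2216: Monday (leap)
2217: Wednesday
2218: Thursday
2219: Friday
2220: Saturday (leap)
2221: Monday
2222: Tuesday
2223: Wednesday
2224: Thursday (leap)
2224 begins on a Thursday and is a leap year.

2224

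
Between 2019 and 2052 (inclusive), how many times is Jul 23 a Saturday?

Track Jul 23's weekday year by year (advancing +1, or +2 across a Feb 29):
  2019: Tue  2020: Thu (+2)  2021: Fri (+1)  2022: Sat (+1) ✓  2023: Sun (+1)
  2024: Tue (+2)  2025: Wed (+1)  2026: Thu (+1)  2027: Fri (+1)  2028: Sun (+2)
  2029: Mon (+1)  2030: Tue (+1)  2031: Wed (+1)  2032: Fri (+2)  … (6 more years) …
  2039: Sat (+1) ✓  2040: Mon (+2)  2041: Tue (+1)  2042: Wed (+1)  2043: Thu (+1)
  2044: Sat (+2) ✓  2045: Sun (+1)  2046: Mon (+1)  2047: Tue (+1)  2048: Thu (+2)
  2049: Fri (+1)  2050: Sat (+1) ✓  2051: Sun (+1)  2052: Tue (+2)
Saturday years: 2022, 2033, 2039, 2044, 2050 — 5 in total.

5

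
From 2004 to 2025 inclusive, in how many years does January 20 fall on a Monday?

3

Track January 20's weekday year by year (advancing +1, or +2 across a Feb 29):
  2004: Tue  2005: Thu (+2)  2006: Fri (+1)  2007: Sat (+1)  2008: Sun (+1)
  2009: Tue (+2)  2010: Wed (+1)  2011: Thu (+1)  2012: Fri (+1)  2013: Sun (+2)
  2014: Mon (+1) ✓  2015: Tue (+1)  2016: Wed (+1)  2017: Fri (+2)  2018: Sat (+1)
  2019: Sun (+1)  2020: Mon (+1) ✓  2021: Wed (+2)  2022: Thu (+1)  2023: Fri (+1)
  2024: Sat (+1)  2025: Mon (+2) ✓
Monday years: 2014, 2020, 2025 — 3 in total.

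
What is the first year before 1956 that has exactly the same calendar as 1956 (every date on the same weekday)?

Two years share a calendar iff Jan 1 falls on the same weekday and both are leap or both are common. 1956: Jan 1 is Sunday, leap year.
1955: Jan 1 Saturday, common
1954: Jan 1 Friday, common
1953: Jan 1 Thursday, common
1952: Jan 1 Tuesday, leap
1951: Jan 1 Monday, common
1950: Jan 1 Sunday, common
1949: Jan 1 Saturday, common
1948: Jan 1 Thursday, leap
1947: Jan 1 Wednesday, common
1946: Jan 1 Tuesday, common
1945: Jan 1 Monday, common
1944: Jan 1 Saturday, leap
1943: Jan 1 Friday, common
1942: Jan 1 Thursday, common
1941: Jan 1 Wednesday, common
1940: Jan 1 Monday, leap
1939: Jan 1 Sunday, common
1938: Jan 1 Saturday, common
1937: Jan 1 Friday, common
1936: Jan 1 Wednesday, leap
1935: Jan 1 Tuesday, common
1934: Jan 1 Monday, common
1933: Jan 1 Sunday, common
1932: Jan 1 Friday, leap
1931: Jan 1 Thursday, common
1930: Jan 1 Wednesday, common
1929: Jan 1 Tuesday, common
1928: Jan 1 Sunday, leap
1928 matches on both conditions.

1928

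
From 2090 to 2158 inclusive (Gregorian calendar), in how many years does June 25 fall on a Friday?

Track June 25's weekday year by year (advancing +1, or +2 across a Feb 29):
  2090: Sun  2091: Mon (+1)  2092: Wed (+2)  2093: Thu (+1)  2094: Fri (+1) ✓
  2095: Sat (+1)  2096: Mon (+2)  2097: Tue (+1)  2098: Wed (+1)  2099: Thu (+1)
  2100: Fri (+1) ✓  2101: Sat (+1)  2102: Sun (+1)  2103: Mon (+1)  … (41 more years) …
  2145: Fri (+1) ✓  2146: Sat (+1)  2147: Sun (+1)  2148: Tue (+2)  2149: Wed (+1)
  2150: Thu (+1)  2151: Fri (+1) ✓  2152: Sun (+2)  2153: Mon (+1)  2154: Tue (+1)
  2155: Wed (+1)  2156: Fri (+2) ✓  2157: Sat (+1)  2158: Sun (+1)
Friday years: 2094, 2100, 2106, 2117, 2123, 2128, 2134, 2145, 2151, 2156 — 10 in total.

10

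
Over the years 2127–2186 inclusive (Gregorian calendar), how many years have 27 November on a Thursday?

9

Track 27 November's weekday year by year (advancing +1, or +2 across a Feb 29):
  2127: Thu ✓  2128: Sat (+2)  2129: Sun (+1)  2130: Mon (+1)  2131: Tue (+1)
  2132: Thu (+2) ✓  2133: Fri (+1)  2134: Sat (+1)  2135: Sun (+1)  2136: Tue (+2)
  2137: Wed (+1)  2138: Thu (+1) ✓  2139: Fri (+1)  2140: Sun (+2)  … (32 more years) …
  2173: Sat (+1)  2174: Sun (+1)  2175: Mon (+1)  2176: Wed (+2)  2177: Thu (+1) ✓
  2178: Fri (+1)  2179: Sat (+1)  2180: Mon (+2)  2181: Tue (+1)  2182: Wed (+1)
  2183: Thu (+1) ✓  2184: Sat (+2)  2185: Sun (+1)  2186: Mon (+1)
Thursday years: 2127, 2132, 2138, 2149, 2155, 2160, 2166, 2177, 2183 — 9 in total.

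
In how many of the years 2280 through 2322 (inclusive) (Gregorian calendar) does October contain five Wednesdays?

17

October has 31 days; it has five Wednesdays when Wednesday falls among the first (month-length − 28) days — i.e. when October 1 is one of Wednesday/Tuesday/Monday.
October 1 by year: 2280:Fri 2281:Sat 2282:Sun 2283:Mon✓ 2284:Wed✓ 2285:Thu 2286:Fri 2287:Sat 2288:Mon✓ 2289:Tue✓ 2290:Wed✓ 2291:Thu 2292:Sat 2293:Sun 2294:Mon✓ …(13 more)… 2308:Thu 2309:Fri 2310:Sat 2311:Sun 2312:Tue✓ 2313:Wed✓ 2314:Thu 2315:Fri 2316:Sun 2317:Mon✓ 2318:Tue✓ 2319:Wed✓ 2320:Fri 2321:Sat 2322:Sun
Years with five Wednesdays: 2283, 2284, 2288, 2289, 2290, 2294, 2295, 2300, 2301, 2302, 2306, 2307, 2312, 2313, 2317, 2318, 2319 → 17.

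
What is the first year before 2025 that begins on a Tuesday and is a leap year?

Jan 1 advances by 2 weekdays after a leap year and by 1 after a common year.
2025: Jan 1 is Wednesday.
2024: Monday (leap)
2023: Sunday
2022: Saturday
2021: Friday
2020: Wednesday (leap)
2019: Tuesday
2018: Monday
2017: Sunday
2016: Friday (leap)
2015: Thursday
2014: Wednesday
2013: Tuesday
2012: Sunday (leap)
2011: Saturday
2010: Friday
2009: Thursday
2008: Tuesday (leap)
2008 begins on a Tuesday and is a leap year.

2008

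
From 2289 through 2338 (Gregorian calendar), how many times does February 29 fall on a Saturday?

3

Leap years in 2289–2338: 11 of them.
Feb 29 weekday advances by 5 (mod 7) from one leap year to the next four years later (or differs when a century non-leap intervenes).
Leap-day weekdays: 2292:Mon 2296:Sat✓ 2304:Mon 2308:Sat✓ 2312:Thu 2316:Tue 2320:Sun 2324:Fri 2328:Wed 2332:Mon 2336:Sat✓
Saturday: 2296, 2308, 2336 → 3.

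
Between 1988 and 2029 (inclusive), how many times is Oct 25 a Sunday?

Track Oct 25's weekday year by year (advancing +1, or +2 across a Feb 29):
  1988: Tue  1989: Wed (+1)  1990: Thu (+1)  1991: Fri (+1)  1992: Sun (+2) ✓
  1993: Mon (+1)  1994: Tue (+1)  1995: Wed (+1)  1996: Fri (+2)  1997: Sat (+1)
  1998: Sun (+1) ✓  1999: Mon (+1)  2000: Wed (+2)  2001: Thu (+1)  … (14 more years) …
  2016: Tue (+2)  2017: Wed (+1)  2018: Thu (+1)  2019: Fri (+1)  2020: Sun (+2) ✓
  2021: Mon (+1)  2022: Tue (+1)  2023: Wed (+1)  2024: Fri (+2)  2025: Sat (+1)
  2026: Sun (+1) ✓  2027: Mon (+1)  2028: Wed (+2)  2029: Thu (+1)
Sunday years: 1992, 1998, 2009, 2015, 2020, 2026 — 6 in total.

6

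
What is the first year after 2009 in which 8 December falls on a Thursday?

From one year to the next, a fixed date's weekday advances by 1, or by 2 when a Feb 29 lies between the two dates.
2009: December 8 is Tuesday.
2010: Wednesday (+1)
2011: Thursday (+1)
8 December falls on a Thursday in 2011.

2011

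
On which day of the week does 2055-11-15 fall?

Monday

January 1, 2055 is a Friday.
November 15 is day 319 of the year, i.e. 318 days after Jan 1.
318 mod 7 = 3, so advance 3 weekdays from Friday: Monday.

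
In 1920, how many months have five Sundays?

A month of length L has five Sundays iff its first Sunday is on day ≤ L−28 (so day 1–3 in a 31-day month, 1–2 in a 30-day month, day 1 in a leap February).
Checking each month of 1920: Jan starts Thu (31d); Feb starts Sun (29d) ✓; Mar starts Mon (31d); Apr starts Thu (30d); May starts Sat (31d) ✓; Jun starts Tue (30d); Jul starts Thu (31d); Aug starts Sun (31d) ✓; Sep starts Wed (30d); Oct starts Fri (31d) ✓; Nov starts Mon (30d); Dec starts Wed (31d).
Five-Sunday months: February, May, August, October → 4.

4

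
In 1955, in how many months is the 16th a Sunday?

2

Check the 16th of each month of 1955: Jan 16: Sun, Feb 16: Wed, Mar 16: Wed, Apr 16: Sat, May 16: Mon, Jun 16: Thu, Jul 16: Sat, Aug 16: Tue, Sep 16: Fri, Oct 16: Sun, Nov 16: Wed, Dec 16: Fri.
Sunday occurs in January, October — 2 months.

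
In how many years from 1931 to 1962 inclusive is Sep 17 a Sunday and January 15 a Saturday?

Check each year's weekday for Sep 17 and January 15:
  1931: Thu/Thu  1932: Sat/Fri  1933: Sun/Sun  1934: Mon/Mon  1935: Tue/Tue  1936: Thu/Wed  1937: Fri/Fri  1938: Sat/Sat  1939: Sun/Sun  1940: Tue/Mon  1941: Wed/Wed  1942: Thu/Thu  1943: Fri/Fri  1944: Sun/Sat ✓  …(4 more)…  1949: Sat/Sat  1950: Sun/Sun  1951: Mon/Mon  1952: Wed/Tue  1953: Thu/Thu  1954: Fri/Fri  1955: Sat/Sat  1956: Mon/Sun  1957: Tue/Tue  1958: Wed/Wed  1959: Thu/Thu  1960: Sat/Fri  1961: Sun/Sun  1962: Mon/Mon
Both conditions hold in: 1944 — 1.

1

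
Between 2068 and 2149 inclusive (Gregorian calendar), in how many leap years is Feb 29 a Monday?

3

Leap years in 2068–2149: 20 of them.
Feb 29 weekday advances by 5 (mod 7) from one leap year to the next four years later (or differs when a century non-leap intervenes).
Leap-day weekdays: 2068:Wed 2072:Mon✓ 2076:Sat 2080:Thu 2084:Tue 2088:Sun 2092:Fri 2096:Wed 2104:Fri 2108:Wed 2112:Mon✓ 2116:Sat 2120:Thu 2124:Tue 2128:Sun 2132:Fri 2136:Wed 2140:Mon✓ 2144:Sat 2148:Thu
Monday: 2072, 2112, 2140 → 3.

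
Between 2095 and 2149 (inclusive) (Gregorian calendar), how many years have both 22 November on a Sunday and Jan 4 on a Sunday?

6

Check each year's weekday for 22 November and Jan 4:
  2095: Tue/Tue  2096: Thu/Wed  2097: Fri/Fri  2098: Sat/Sat  2099: Sun/Sun ✓  2100: Mon/Mon  2101: Tue/Tue  2102: Wed/Wed  2103: Thu/Thu  2104: Sat/Fri  2105: Sun/Sun ✓  2106: Mon/Mon  2107: Tue/Tue  2108: Thu/Wed  …(27 more)…  2136: Thu/Wed  2137: Fri/Fri  2138: Sat/Sat  2139: Sun/Sun ✓  2140: Tue/Mon  2141: Wed/Wed  2142: Thu/Thu  2143: Fri/Fri  2144: Sun/Sat  2145: Mon/Mon  2146: Tue/Tue  2147: Wed/Wed  2148: Fri/Thu  2149: Sat/Sat
Both conditions hold in: 2099, 2105, 2111, 2122, 2133, 2139 — 6.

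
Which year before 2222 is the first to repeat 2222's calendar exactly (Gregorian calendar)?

2211

Two years share a calendar iff Jan 1 falls on the same weekday and both are leap or both are common. 2222: Jan 1 is Tuesday, common year.
2221: Jan 1 Monday, common
2220: Jan 1 Saturday, leap
2219: Jan 1 Friday, common
2218: Jan 1 Thursday, common
2217: Jan 1 Wednesday, common
2216: Jan 1 Monday, leap
2215: Jan 1 Sunday, common
2214: Jan 1 Saturday, common
2213: Jan 1 Friday, common
2212: Jan 1 Wednesday, leap
2211: Jan 1 Tuesday, common
2211 matches on both conditions.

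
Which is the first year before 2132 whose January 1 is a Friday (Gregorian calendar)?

Jan 1 advances by 2 weekdays after a leap year and by 1 after a common year.
2132: Jan 1 is Tuesday (leap).
2131: Monday
2130: Sunday
2129: Saturday
2128: Thursday (leap)
2127: Wednesday
2126: Tuesday
2125: Monday
2124: Saturday (leap)
2123: Friday
2123 begins on a Friday

2123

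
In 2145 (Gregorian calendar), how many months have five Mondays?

4

A month of length L has five Mondays iff its first Monday is on day ≤ L−28 (so day 1–3 in a 31-day month, 1–2 in a 30-day month, day 1 in a leap February).
Checking each month of 2145: Jan starts Fri (31d); Feb starts Mon (28d); Mar starts Mon (31d) ✓; Apr starts Thu (30d); May starts Sat (31d) ✓; Jun starts Tue (30d); Jul starts Thu (31d); Aug starts Sun (31d) ✓; Sep starts Wed (30d); Oct starts Fri (31d); Nov starts Mon (30d) ✓; Dec starts Wed (31d).
Five-Monday months: March, May, August, November → 4.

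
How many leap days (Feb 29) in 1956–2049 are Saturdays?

Leap years in 1956–2049: 24 of them.
Feb 29 weekday advances by 5 (mod 7) from one leap year to the next four years later (or differs when a century non-leap intervenes).
Leap-day weekdays: 1956:Wed 1960:Mon 1964:Sat✓ 1968:Thu 1972:Tue 1976:Sun 1980:Fri 1984:Wed 1988:Mon 1992:Sat✓ 1996:Thu 2000:Tue 2004:Sun 2008:Fri 2012:Wed 2016:Mon 2020:Sat✓ 2024:Thu 2028:Tue 2032:Sun 2036:Fri 2040:Wed 2044:Mon 2048:Sat✓
Saturday: 1964, 1992, 2020, 2048 → 4.

4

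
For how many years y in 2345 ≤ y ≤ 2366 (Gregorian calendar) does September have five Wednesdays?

6

September has 30 days; it has five Wednesdays when Wednesday falls among the first (month-length − 28) days — i.e. when September 1 is one of Wednesday/Tuesday.
September 1 by year: 2345:Sat 2346:Sun 2347:Mon 2348:Wed✓ 2349:Thu 2350:Fri 2351:Sat 2352:Mon 2353:Tue✓ 2354:Wed✓ 2355:Thu 2356:Sat 2357:Sun 2358:Mon 2359:Tue✓ 2360:Thu 2361:Fri 2362:Sat 2363:Sun 2364:Tue✓ 2365:Wed✓ 2366:Thu
Years with five Wednesdays: 2348, 2353, 2354, 2359, 2364, 2365 → 6.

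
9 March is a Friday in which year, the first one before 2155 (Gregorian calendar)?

From one year to the next, a fixed date's weekday advances by 1, or by 2 when a Feb 29 lies between the two dates.
2155: March 9 is Sunday.
2154: Saturday (−1)
2153: Friday (−1)
9 March falls on a Friday in 2153.

2153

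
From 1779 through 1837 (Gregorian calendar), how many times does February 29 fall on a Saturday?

1

Leap years in 1779–1837: 14 of them.
Feb 29 weekday advances by 5 (mod 7) from one leap year to the next four years later (or differs when a century non-leap intervenes).
Leap-day weekdays: 1780:Tue 1784:Sun 1788:Fri 1792:Wed 1796:Mon 1804:Wed 1808:Mon 1812:Sat✓ 1816:Thu 1820:Tue 1824:Sun 1828:Fri 1832:Wed 1836:Mon
Saturday: 1812 → 1.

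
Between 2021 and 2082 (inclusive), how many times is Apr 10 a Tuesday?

Track Apr 10's weekday year by year (advancing +1, or +2 across a Feb 29):
  2021: Sat  2022: Sun (+1)  2023: Mon (+1)  2024: Wed (+2)  2025: Thu (+1)
  2026: Fri (+1)  2027: Sat (+1)  2028: Mon (+2)  2029: Tue (+1) ✓  2030: Wed (+1)
  2031: Thu (+1)  2032: Sat (+2)  2033: Sun (+1)  2034: Mon (+1)  … (34 more years) …
  2069: Wed (+1)  2070: Thu (+1)  2071: Fri (+1)  2072: Sun (+2)  2073: Mon (+1)
  2074: Tue (+1) ✓  2075: Wed (+1)  2076: Fri (+2)  2077: Sat (+1)  2078: Sun (+1)
  2079: Mon (+1)  2080: Wed (+2)  2081: Thu (+1)  2082: Fri (+1)
Tuesday years: 2029, 2035, 2040, 2046, 2057, 2063, 2068, 2074 — 8 in total.

8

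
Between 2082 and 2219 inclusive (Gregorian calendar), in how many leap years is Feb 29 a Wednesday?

6

Leap years in 2082–2219: 32 of them.
Feb 29 weekday advances by 5 (mod 7) from one leap year to the next four years later (or differs when a century non-leap intervenes).
Leap-day weekdays: 2084:Tue 2088:Sun 2092:Fri 2096:Wed✓ 2104:Fri 2108:Wed✓ 2112:Mon 2116:Sat 2120:Thu 2124:Tue 2128:Sun 2132:Fri 2136:Wed✓ …(6 more)… 2164:Wed✓ 2168:Mon 2172:Sat 2176:Thu 2180:Tue 2184:Sun 2188:Fri 2192:Wed✓ 2196:Mon 2204:Wed✓ 2208:Mon 2212:Sat 2216:Thu
Wednesday: 2096, 2108, 2136, 2164, 2192, 2204 → 6.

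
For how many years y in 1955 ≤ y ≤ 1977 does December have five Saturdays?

10

December has 31 days; it has five Saturdays when Saturday falls among the first (month-length − 28) days — i.e. when December 1 is one of Saturday/Friday/Thursday.
December 1 by year: 1955:Thu✓ 1956:Sat✓ 1957:Sun 1958:Mon 1959:Tue 1960:Thu✓ 1961:Fri✓ 1962:Sat✓ 1963:Sun 1964:Tue 1965:Wed 1966:Thu✓ 1967:Fri✓ 1968:Sun 1969:Mon 1970:Tue 1971:Wed 1972:Fri✓ 1973:Sat✓ 1974:Sun 1975:Mon 1976:Wed 1977:Thu✓
Years with five Saturdays: 1955, 1956, 1960, 1961, 1962, 1966, 1967, 1972, 1973, 1977 → 10.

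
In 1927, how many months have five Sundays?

A month of length L has five Sundays iff its first Sunday is on day ≤ L−28 (so day 1–3 in a 31-day month, 1–2 in a 30-day month, day 1 in a leap February).
Checking each month of 1927: Jan starts Sat (31d) ✓; Feb starts Tue (28d); Mar starts Tue (31d); Apr starts Fri (30d); May starts Sun (31d) ✓; Jun starts Wed (30d); Jul starts Fri (31d) ✓; Aug starts Mon (31d); Sep starts Thu (30d); Oct starts Sat (31d) ✓; Nov starts Tue (30d); Dec starts Thu (31d).
Five-Sunday months: January, May, July, October → 4.

4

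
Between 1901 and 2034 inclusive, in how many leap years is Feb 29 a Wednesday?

4

Leap years in 1901–2034: 33 of them.
Feb 29 weekday advances by 5 (mod 7) from one leap year to the next four years later (or differs when a century non-leap intervenes).
Leap-day weekdays: 1904:Mon 1908:Sat 1912:Thu 1916:Tue 1920:Sun 1924:Fri 1928:Wed✓ 1932:Mon 1936:Sat 1940:Thu 1944:Tue 1948:Sun 1952:Fri …(7 more)… 1984:Wed✓ 1988:Mon 1992:Sat 1996:Thu 2000:Tue 2004:Sun 2008:Fri 2012:Wed✓ 2016:Mon 2020:Sat 2024:Thu 2028:Tue 2032:Sun
Wednesday: 1928, 1956, 1984, 2012 → 4.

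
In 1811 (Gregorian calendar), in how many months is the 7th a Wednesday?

1

Check the 7th of each month of 1811: Jan 7: Mon, Feb 7: Thu, Mar 7: Thu, Apr 7: Sun, May 7: Tue, Jun 7: Fri, Jul 7: Sun, Aug 7: Wed, Sep 7: Sat, Oct 7: Mon, Nov 7: Thu, Dec 7: Sat.
Wednesday occurs in August — 1 month.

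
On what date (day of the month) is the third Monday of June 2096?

June 1, 2096 is a Friday, so the first Monday is the 4th.
The third Monday is 4 + 14 = 18.

18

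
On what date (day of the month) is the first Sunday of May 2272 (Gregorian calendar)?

May 1, 2272 is a Wednesday, so the first Sunday is the 5th.
The first Sunday is 5 + 0 = 5.

5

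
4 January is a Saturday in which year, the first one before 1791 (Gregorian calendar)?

1783

From one year to the next, a fixed date's weekday advances by 1, or by 2 when a Feb 29 lies between the two dates.
1791: January 4 is Tuesday.
1790: Monday (−1)
1789: Sunday (−1)
1788: Friday (−2)
1787: Thursday (−1)
1786: Wednesday (−1)
1785: Tuesday (−1)
1784: Sunday (−2)
1783: Saturday (−1)
4 January falls on a Saturday in 1783.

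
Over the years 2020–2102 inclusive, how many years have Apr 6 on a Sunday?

Track Apr 6's weekday year by year (advancing +1, or +2 across a Feb 29):
  2020: Mon  2021: Tue (+1)  2022: Wed (+1)  2023: Thu (+1)  2024: Sat (+2)
  2025: Sun (+1) ✓  2026: Mon (+1)  2027: Tue (+1)  2028: Thu (+2)  2029: Fri (+1)
  2030: Sat (+1)  2031: Sun (+1) ✓  2032: Tue (+2)  2033: Wed (+1)  … (55 more years) …
  2089: Wed (+1)  2090: Thu (+1)  2091: Fri (+1)  2092: Sun (+2) ✓  2093: Mon (+1)
  2094: Tue (+1)  2095: Wed (+1)  2096: Fri (+2)  2097: Sat (+1)  2098: Sun (+1) ✓
  2099: Mon (+1)  2100: Tue (+1)  2101: Wed (+1)  2102: Thu (+1)
Sunday years: 2025, 2031, 2036, 2042, 2053, 2059, 2064, 2070, 2081, 2087, 2092, 2098 — 12 in total.

12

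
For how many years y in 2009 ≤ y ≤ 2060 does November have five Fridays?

15

November has 30 days; it has five Fridays when Friday falls among the first (month-length − 28) days — i.e. when November 1 is one of Friday/Thursday.
November 1 by year: 2009:Sun 2010:Mon 2011:Tue 2012:Thu✓ 2013:Fri✓ 2014:Sat 2015:Sun 2016:Tue 2017:Wed 2018:Thu✓ 2019:Fri✓ 2020:Sun 2021:Mon 2022:Tue 2023:Wed …(22 more)… 2046:Thu✓ 2047:Fri✓ 2048:Sun 2049:Mon 2050:Tue 2051:Wed 2052:Fri✓ 2053:Sat 2054:Sun 2055:Mon 2056:Wed 2057:Thu✓ 2058:Fri✓ 2059:Sat 2060:Mon
Years with five Fridays: 2012, 2013, 2018, 2019, 2024, 2029, 2030, 2035, 2040, 2041, 2046, 2047, 2052, 2057, 2058 → 15.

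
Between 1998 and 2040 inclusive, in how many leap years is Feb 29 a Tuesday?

Leap years in 1998–2040: 11 of them.
Feb 29 weekday advances by 5 (mod 7) from one leap year to the next four years later (or differs when a century non-leap intervenes).
Leap-day weekdays: 2000:Tue✓ 2004:Sun 2008:Fri 2012:Wed 2016:Mon 2020:Sat 2024:Thu 2028:Tue✓ 2032:Sun 2036:Fri 2040:Wed
Tuesday: 2000, 2028 → 2.

2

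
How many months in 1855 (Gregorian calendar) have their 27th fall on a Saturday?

2

Check the 27th of each month of 1855: Jan 27: Sat, Feb 27: Tue, Mar 27: Tue, Apr 27: Fri, May 27: Sun, Jun 27: Wed, Jul 27: Fri, Aug 27: Mon, Sep 27: Thu, Oct 27: Sat, Nov 27: Tue, Dec 27: Thu.
Saturday occurs in January, October — 2 months.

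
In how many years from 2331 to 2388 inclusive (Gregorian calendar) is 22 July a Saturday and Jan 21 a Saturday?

6

Check each year's weekday for 22 July and Jan 21:
  2331: Wed/Wed  2332: Fri/Thu  2333: Sat/Sat ✓  2334: Sun/Sun  2335: Mon/Mon  2336: Wed/Tue  2337: Thu/Thu  2338: Fri/Fri  2339: Sat/Sat ✓  2340: Mon/Sun  2341: Tue/Tue  2342: Wed/Wed  2343: Thu/Thu  2344: Sat/Fri  …(30 more)…  2375: Tue/Tue  2376: Thu/Wed  2377: Fri/Fri  2378: Sat/Sat ✓  2379: Sun/Sun  2380: Tue/Mon  2381: Wed/Wed  2382: Thu/Thu  2383: Fri/Fri  2384: Sun/Sat  2385: Mon/Mon  2386: Tue/Tue  2387: Wed/Wed  2388: Fri/Thu
Both conditions hold in: 2333, 2339, 2350, 2361, 2367, 2378 — 6.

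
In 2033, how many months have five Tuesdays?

A month of length L has five Tuesdays iff its first Tuesday is on day ≤ L−28 (so day 1–3 in a 31-day month, 1–2 in a 30-day month, day 1 in a leap February).
Checking each month of 2033: Jan starts Sat (31d); Feb starts Tue (28d); Mar starts Tue (31d) ✓; Apr starts Fri (30d); May starts Sun (31d) ✓; Jun starts Wed (30d); Jul starts Fri (31d); Aug starts Mon (31d) ✓; Sep starts Thu (30d); Oct starts Sat (31d); Nov starts Tue (30d) ✓; Dec starts Thu (31d).
Five-Tuesday months: March, May, August, November → 4.

4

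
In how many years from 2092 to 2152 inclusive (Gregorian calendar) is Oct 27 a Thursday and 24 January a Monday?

Check each year's weekday for Oct 27 and 24 January:
  2092: Mon/Thu  2093: Tue/Sat  2094: Wed/Sun  2095: Thu/Mon ✓  2096: Sat/Tue  2097: Sun/Thu  2098: Mon/Fri  2099: Tue/Sat  2100: Wed/Sun  2101: Thu/Mon ✓  2102: Fri/Tue  2103: Sat/Wed  2104: Mon/Thu  2105: Tue/Sat  …(33 more)…  2139: Tue/Sat  2140: Thu/Sun  2141: Fri/Tue  2142: Sat/Wed  2143: Sun/Thu  2144: Tue/Fri  2145: Wed/Sun  2146: Thu/Mon ✓  2147: Fri/Tue  2148: Sun/Wed  2149: Mon/Fri  2150: Tue/Sat  2151: Wed/Sun  2152: Fri/Mon
Both conditions hold in: 2095, 2101, 2107, 2118, 2129, 2135, 2146 — 7.

7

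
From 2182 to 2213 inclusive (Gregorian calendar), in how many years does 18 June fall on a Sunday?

Track 18 June's weekday year by year (advancing +1, or +2 across a Feb 29):
  2182: Tue  2183: Wed (+1)  2184: Fri (+2)  2185: Sat (+1)  2186: Sun (+1) ✓
  2187: Mon (+1)  2188: Wed (+2)  2189: Thu (+1)  2190: Fri (+1)  2191: Sat (+1)
  2192: Mon (+2)  2193: Tue (+1)  2194: Wed (+1)  2195: Thu (+1)  … (4 more years) …
  2200: Wed (+1)  2201: Thu (+1)  2202: Fri (+1)  2203: Sat (+1)  2204: Mon (+2)
  2205: Tue (+1)  2206: Wed (+1)  2207: Thu (+1)  2208: Sat (+2)  2209: Sun (+1) ✓
  2210: Mon (+1)  2211: Tue (+1)  2212: Thu (+2)  2213: Fri (+1)
Sunday years: 2186, 2197, 2209 — 3 in total.

3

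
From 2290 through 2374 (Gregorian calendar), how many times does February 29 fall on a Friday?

Leap years in 2290–2374: 20 of them.
Feb 29 weekday advances by 5 (mod 7) from one leap year to the next four years later (or differs when a century non-leap intervenes).
Leap-day weekdays: 2292:Mon 2296:Sat 2304:Mon 2308:Sat 2312:Thu 2316:Tue 2320:Sun 2324:Fri✓ 2328:Wed 2332:Mon 2336:Sat 2340:Thu 2344:Tue 2348:Sun 2352:Fri✓ 2356:Wed 2360:Mon 2364:Sat 2368:Thu 2372:Tue
Friday: 2324, 2352 → 2.

2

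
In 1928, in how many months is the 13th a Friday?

3

Check the 13th of each month of 1928: Jan 13: Fri, Feb 13: Mon, Mar 13: Tue, Apr 13: Fri, May 13: Sun, Jun 13: Wed, Jul 13: Fri, Aug 13: Mon, Sep 13: Thu, Oct 13: Sat, Nov 13: Tue, Dec 13: Thu.
Friday occurs in January, April, July — 3 months.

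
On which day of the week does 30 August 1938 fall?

January 1, 1938 is a Saturday.
August 30 is day 242 of the year, i.e. 241 days after Jan 1.
241 mod 7 = 3, so advance 3 weekdays from Saturday: Tuesday.

Tuesday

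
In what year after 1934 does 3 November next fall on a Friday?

From one year to the next, a fixed date's weekday advances by 1, or by 2 when a Feb 29 lies between the two dates.
1934: November 3 is Saturday.
1935: Sunday (+1)
1936: Tuesday (+2)
1937: Wednesday (+1)
1938: Thursday (+1)
1939: Friday (+1)
3 November falls on a Friday in 1939.

1939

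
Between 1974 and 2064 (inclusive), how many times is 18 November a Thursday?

Track 18 November's weekday year by year (advancing +1, or +2 across a Feb 29):
  1974: Mon  1975: Tue (+1)  1976: Thu (+2) ✓  1977: Fri (+1)  1978: Sat (+1)
  1979: Sun (+1)  1980: Tue (+2)  1981: Wed (+1)  1982: Thu (+1) ✓  1983: Fri (+1)
  1984: Sun (+2)  1985: Mon (+1)  1986: Tue (+1)  1987: Wed (+1)  … (63 more years) …
  2051: Sat (+1)  2052: Mon (+2)  2053: Tue (+1)  2054: Wed (+1)  2055: Thu (+1) ✓
  2056: Sat (+2)  2057: Sun (+1)  2058: Mon (+1)  2059: Tue (+1)  2060: Thu (+2) ✓
  2061: Fri (+1)  2062: Sat (+1)  2063: Sun (+1)  2064: Tue (+2)
Thursday years: 1976, 1982, 1993, 1999, 2004, 2010, 2021, 2027, 2032, 2038, 2049, 2055, 2060 — 13 in total.

13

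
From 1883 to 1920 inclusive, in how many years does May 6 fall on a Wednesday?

Track May 6's weekday year by year (advancing +1, or +2 across a Feb 29):
  1883: Sun  1884: Tue (+2)  1885: Wed (+1) ✓  1886: Thu (+1)  1887: Fri (+1)
  1888: Sun (+2)  1889: Mon (+1)  1890: Tue (+1)  1891: Wed (+1) ✓  1892: Fri (+2)
  1893: Sat (+1)  1894: Sun (+1)  1895: Mon (+1)  1896: Wed (+2) ✓  … (10 more years) …
  1907: Mon (+1)  1908: Wed (+2) ✓  1909: Thu (+1)  1910: Fri (+1)  1911: Sat (+1)
  1912: Mon (+2)  1913: Tue (+1)  1914: Wed (+1) ✓  1915: Thu (+1)  1916: Sat (+2)
  1917: Sun (+1)  1918: Mon (+1)  1919: Tue (+1)  1920: Thu (+2)
Wednesday years: 1885, 1891, 1896, 1903, 1908, 1914 — 6 in total.

6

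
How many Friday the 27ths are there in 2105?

Check the 27th of each month of 2105: Jan 27: Tue, Feb 27: Fri, Mar 27: Fri, Apr 27: Mon, May 27: Wed, Jun 27: Sat, Jul 27: Mon, Aug 27: Thu, Sep 27: Sun, Oct 27: Tue, Nov 27: Fri, Dec 27: Sun.
Friday occurs in February, March, November — 3 months.

3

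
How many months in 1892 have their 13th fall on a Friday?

1

Check the 13th of each month of 1892: Jan 13: Wed, Feb 13: Sat, Mar 13: Sun, Apr 13: Wed, May 13: Fri, Jun 13: Mon, Jul 13: Wed, Aug 13: Sat, Sep 13: Tue, Oct 13: Thu, Nov 13: Sun, Dec 13: Tue.
Friday occurs in May — 1 month.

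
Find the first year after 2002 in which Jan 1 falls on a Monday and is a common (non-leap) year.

Jan 1 advances by 2 weekdays after a leap year and by 1 after a common year.
2002: Jan 1 is Tuesday.
2003: Wednesday
2004: Thursday (leap)
2005: Saturday
2006: Sunday
2007: Monday
2007 begins on a Monday and is a common year.

2007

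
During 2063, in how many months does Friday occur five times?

A month of length L has five Fridays iff its first Friday is on day ≤ L−28 (so day 1–3 in a 31-day month, 1–2 in a 30-day month, day 1 in a leap February).
Checking each month of 2063: Jan starts Mon (31d); Feb starts Thu (28d); Mar starts Thu (31d) ✓; Apr starts Sun (30d); May starts Tue (31d); Jun starts Fri (30d) ✓; Jul starts Sun (31d); Aug starts Wed (31d) ✓; Sep starts Sat (30d); Oct starts Mon (31d); Nov starts Thu (30d) ✓; Dec starts Sat (31d).
Five-Friday months: March, June, August, November → 4.

4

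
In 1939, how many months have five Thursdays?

4

A month of length L has five Thursdays iff its first Thursday is on day ≤ L−28 (so day 1–3 in a 31-day month, 1–2 in a 30-day month, day 1 in a leap February).
Checking each month of 1939: Jan starts Sun (31d); Feb starts Wed (28d); Mar starts Wed (31d) ✓; Apr starts Sat (30d); May starts Mon (31d); Jun starts Thu (30d) ✓; Jul starts Sat (31d); Aug starts Tue (31d) ✓; Sep starts Fri (30d); Oct starts Sun (31d); Nov starts Wed (30d) ✓; Dec starts Fri (31d).
Five-Thursday months: March, June, August, November → 4.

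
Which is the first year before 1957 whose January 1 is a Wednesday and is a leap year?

Jan 1 advances by 2 weekdays after a leap year and by 1 after a common year.
1957: Jan 1 is Tuesday.
1956: Sunday (leap)
1955: Saturday
1954: Friday
1953: Thursday
1952: Tuesday (leap)
1951: Monday
1950: Sunday
1949: Saturday
1948: Thursday (leap)
1947: Wednesday
1946: Tuesday
1945: Monday
1944: Saturday (leap)
1943: Friday
1942: Thursday
1941: Wednesday
1940: Monday (leap)
1939: Sunday
1938: Saturday
1937: Friday
1936: Wednesday (leap)
1936 begins on a Wednesday and is a leap year.

1936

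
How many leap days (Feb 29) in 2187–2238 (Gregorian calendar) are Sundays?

1

Leap years in 2187–2238: 12 of them.
Feb 29 weekday advances by 5 (mod 7) from one leap year to the next four years later (or differs when a century non-leap intervenes).
Leap-day weekdays: 2188:Fri 2192:Wed 2196:Mon 2204:Wed 2208:Mon 2212:Sat 2216:Thu 2220:Tue 2224:Sun✓ 2228:Fri 2232:Wed 2236:Mon
Sunday: 2224 → 1.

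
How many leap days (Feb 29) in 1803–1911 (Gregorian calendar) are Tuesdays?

3

Leap years in 1803–1911: 26 of them.
Feb 29 weekday advances by 5 (mod 7) from one leap year to the next four years later (or differs when a century non-leap intervenes).
Leap-day weekdays: 1804:Wed 1808:Mon 1812:Sat 1816:Thu 1820:Tue✓ 1824:Sun 1828:Fri 1832:Wed 1836:Mon 1840:Sat 1844:Thu 1848:Tue✓ 1852:Sun 1856:Fri 1860:Wed 1864:Mon 1868:Sat 1872:Thu 1876:Tue✓ 1880:Sun 1884:Fri 1888:Wed 1892:Mon 1896:Sat 1904:Mon 1908:Sat
Tuesday: 1820, 1848, 1876 → 3.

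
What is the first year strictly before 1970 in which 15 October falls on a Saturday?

From one year to the next, a fixed date's weekday advances by 1, or by 2 when a Feb 29 lies between the two dates.
1970: October 15 is Thursday.
1969: Wednesday (−1)
1968: Tuesday (−1)
1967: Sunday (−2)
1966: Saturday (−1)
15 October falls on a Saturday in 1966.

1966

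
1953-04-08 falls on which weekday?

January 1, 1953 is a Thursday.
April 8 is day 98 of the year, i.e. 97 days after Jan 1.
97 mod 7 = 6, so advance 6 weekdays from Thursday: Wednesday.

Wednesday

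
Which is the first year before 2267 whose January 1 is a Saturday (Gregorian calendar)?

Jan 1 advances by 2 weekdays after a leap year and by 1 after a common year.
2267: Jan 1 is Tuesday.
2266: Monday
2265: Sunday
2264: Friday (leap)
2263: Thursday
2262: Wednesday
2261: Tuesday
2260: Sunday (leap)
2259: Saturday
2259 begins on a Saturday

2259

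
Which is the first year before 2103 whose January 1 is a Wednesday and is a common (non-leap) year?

Jan 1 advances by 2 weekdays after a leap year and by 1 after a common year.
2103: Jan 1 is Monday.
2102: Sunday
2101: Saturday
2100: Friday
2099: Thursday
2098: Wednesday
2098 begins on a Wednesday and is a common year.

2098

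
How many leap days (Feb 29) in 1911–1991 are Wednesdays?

3

Leap years in 1911–1991: 20 of them.
Feb 29 weekday advances by 5 (mod 7) from one leap year to the next four years later (or differs when a century non-leap intervenes).
Leap-day weekdays: 1912:Thu 1916:Tue 1920:Sun 1924:Fri 1928:Wed✓ 1932:Mon 1936:Sat 1940:Thu 1944:Tue 1948:Sun 1952:Fri 1956:Wed✓ 1960:Mon 1964:Sat 1968:Thu 1972:Tue 1976:Sun 1980:Fri 1984:Wed✓ 1988:Mon
Wednesday: 1928, 1956, 1984 → 3.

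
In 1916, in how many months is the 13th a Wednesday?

2

Check the 13th of each month of 1916: Jan 13: Thu, Feb 13: Sun, Mar 13: Mon, Apr 13: Thu, May 13: Sat, Jun 13: Tue, Jul 13: Thu, Aug 13: Sun, Sep 13: Wed, Oct 13: Fri, Nov 13: Mon, Dec 13: Wed.
Wednesday occurs in September, December — 2 months.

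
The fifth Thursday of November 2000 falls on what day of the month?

November 1, 2000 is a Wednesday, so the first Thursday is the 2nd.
The fifth Thursday is 2 + 28 = 30.

30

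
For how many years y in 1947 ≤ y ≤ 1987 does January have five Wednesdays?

January has 31 days; it has five Wednesdays when Wednesday falls among the first (month-length − 28) days — i.e. when January 1 is one of Wednesday/Tuesday/Monday.
January 1 by year: 1947:Wed✓ 1948:Thu 1949:Sat 1950:Sun 1951:Mon✓ 1952:Tue✓ 1953:Thu 1954:Fri 1955:Sat 1956:Sun 1957:Tue✓ 1958:Wed✓ 1959:Thu 1960:Fri 1961:Sun …(11 more)… 1973:Mon✓ 1974:Tue✓ 1975:Wed✓ 1976:Thu 1977:Sat 1978:Sun 1979:Mon✓ 1980:Tue✓ 1981:Thu 1982:Fri 1983:Sat 1984:Sun 1985:Tue✓ 1986:Wed✓ 1987:Thu
Years with five Wednesdays: 1947, 1951, 1952, 1957, 1958, 1962, 1963, 1964, 1968, 1969, 1973, 1974, 1975, 1979, 1980, 1985, 1986 → 17.

17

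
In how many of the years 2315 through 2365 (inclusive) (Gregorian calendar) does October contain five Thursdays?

October has 31 days; it has five Thursdays when Thursday falls among the first (month-length − 28) days — i.e. when October 1 is one of Thursday/Wednesday/Tuesday.
October 1 by year: 2315:Fri 2316:Sun 2317:Mon 2318:Tue✓ 2319:Wed✓ 2320:Fri 2321:Sat 2322:Sun 2323:Mon 2324:Wed✓ 2325:Thu✓ 2326:Fri 2327:Sat 2328:Mon 2329:Tue✓ …(21 more)… 2351:Mon 2352:Wed✓ 2353:Thu✓ 2354:Fri 2355:Sat 2356:Mon 2357:Tue✓ 2358:Wed✓ 2359:Thu✓ 2360:Sat 2361:Sun 2362:Mon 2363:Tue✓ 2364:Thu✓ 2365:Fri
Years with five Thursdays: 2318, 2319, 2324, 2325, 2329, 2330, 2331, 2335, 2336, 2340, 2341, 2342, 2346, 2347, 2352, 2353, 2357, 2358, 2359, 2363, 2364 → 21.

21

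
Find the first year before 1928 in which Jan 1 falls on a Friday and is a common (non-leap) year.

1926

Jan 1 advances by 2 weekdays after a leap year and by 1 after a common year.
1928: Jan 1 is Sunday (leap).
1927: Saturday
1926: Friday
1926 begins on a Friday and is a common year.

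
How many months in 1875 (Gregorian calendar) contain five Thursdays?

A month of length L has five Thursdays iff its first Thursday is on day ≤ L−28 (so day 1–3 in a 31-day month, 1–2 in a 30-day month, day 1 in a leap February).
Checking each month of 1875: Jan starts Fri (31d); Feb starts Mon (28d); Mar starts Mon (31d); Apr starts Thu (30d) ✓; May starts Sat (31d); Jun starts Tue (30d); Jul starts Thu (31d) ✓; Aug starts Sun (31d); Sep starts Wed (30d) ✓; Oct starts Fri (31d); Nov starts Mon (30d); Dec starts Wed (31d) ✓.
Five-Thursday months: April, July, September, December → 4.

4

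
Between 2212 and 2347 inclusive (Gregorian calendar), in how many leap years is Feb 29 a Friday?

Leap years in 2212–2347: 33 of them.
Feb 29 weekday advances by 5 (mod 7) from one leap year to the next four years later (or differs when a century non-leap intervenes).
Leap-day weekdays: 2212:Sat 2216:Thu 2220:Tue 2224:Sun 2228:Fri✓ 2232:Wed 2236:Mon 2240:Sat 2244:Thu 2248:Tue 2252:Sun 2256:Fri✓ 2260:Wed …(7 more)… 2292:Mon 2296:Sat 2304:Mon 2308:Sat 2312:Thu 2316:Tue 2320:Sun 2324:Fri✓ 2328:Wed 2332:Mon 2336:Sat 2340:Thu 2344:Tue
Friday: 2228, 2256, 2284, 2324 → 4.

4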